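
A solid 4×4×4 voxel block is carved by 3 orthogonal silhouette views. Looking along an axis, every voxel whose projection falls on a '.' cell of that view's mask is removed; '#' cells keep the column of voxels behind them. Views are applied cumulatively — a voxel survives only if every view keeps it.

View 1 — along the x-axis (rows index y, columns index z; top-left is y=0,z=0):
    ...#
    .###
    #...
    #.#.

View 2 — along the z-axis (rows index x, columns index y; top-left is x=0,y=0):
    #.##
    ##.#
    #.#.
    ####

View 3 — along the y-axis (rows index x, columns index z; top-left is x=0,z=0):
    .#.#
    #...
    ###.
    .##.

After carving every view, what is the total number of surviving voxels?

remaining voxels: 6

before carving: 64 voxels (4×4×4)
after view 1 [x-axis, 7 of 16 cells solid] → remaining = 28
after view 2 [z-axis, 12 of 16 cells solid] → remaining = 19
after view 3 [y-axis, 8 of 16 cells solid] → remaining = 6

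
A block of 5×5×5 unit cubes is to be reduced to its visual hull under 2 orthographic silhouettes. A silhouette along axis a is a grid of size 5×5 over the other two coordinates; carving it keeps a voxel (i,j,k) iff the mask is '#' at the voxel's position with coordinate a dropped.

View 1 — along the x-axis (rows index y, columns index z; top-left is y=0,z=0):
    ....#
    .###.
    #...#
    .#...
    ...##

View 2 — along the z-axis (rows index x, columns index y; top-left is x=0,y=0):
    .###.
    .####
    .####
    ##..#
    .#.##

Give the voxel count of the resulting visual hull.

before carving: 125 voxels (5×5×5)
[1] x-view keeps 9 columns → grid now 45
[2] z-view keeps 17 columns → grid now 34

voxel count = 34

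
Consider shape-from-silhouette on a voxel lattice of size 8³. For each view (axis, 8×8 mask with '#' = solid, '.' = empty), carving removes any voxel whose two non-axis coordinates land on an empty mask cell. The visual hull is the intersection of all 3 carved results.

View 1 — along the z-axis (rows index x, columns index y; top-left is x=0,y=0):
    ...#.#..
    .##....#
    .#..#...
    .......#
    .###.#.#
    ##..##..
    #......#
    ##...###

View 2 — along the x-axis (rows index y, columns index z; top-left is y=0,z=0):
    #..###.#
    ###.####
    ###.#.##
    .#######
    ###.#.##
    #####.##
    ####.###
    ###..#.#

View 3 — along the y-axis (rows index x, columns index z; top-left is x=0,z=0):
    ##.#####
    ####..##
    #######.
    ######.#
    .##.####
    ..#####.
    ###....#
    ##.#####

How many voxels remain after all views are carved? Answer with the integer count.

before carving: 512 voxels (8×8×8)
[1] z-view keeps 24 columns → grid now 192
[2] x-view keeps 50 columns → grid now 148
[3] y-view keeps 49 columns → grid now 115

115 voxels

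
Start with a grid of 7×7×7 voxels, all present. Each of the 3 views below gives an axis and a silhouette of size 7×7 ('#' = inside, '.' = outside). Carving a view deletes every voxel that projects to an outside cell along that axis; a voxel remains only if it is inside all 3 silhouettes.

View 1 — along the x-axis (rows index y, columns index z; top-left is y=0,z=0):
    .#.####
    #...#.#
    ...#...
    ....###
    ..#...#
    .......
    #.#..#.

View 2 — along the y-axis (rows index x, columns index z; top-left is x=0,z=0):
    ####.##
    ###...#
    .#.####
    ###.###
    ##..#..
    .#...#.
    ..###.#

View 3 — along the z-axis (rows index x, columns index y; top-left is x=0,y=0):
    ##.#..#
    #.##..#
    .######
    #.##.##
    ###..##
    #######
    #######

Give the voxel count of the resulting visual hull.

|visual hull| = 54

initial block: 7^3 = 343
V1 x: intersect with YZ mask (17 set) -- 119 left
V2 y: intersect with XZ mask (30 set) -- 72 left
V3 z: intersect with XY mask (38 set) -- 54 left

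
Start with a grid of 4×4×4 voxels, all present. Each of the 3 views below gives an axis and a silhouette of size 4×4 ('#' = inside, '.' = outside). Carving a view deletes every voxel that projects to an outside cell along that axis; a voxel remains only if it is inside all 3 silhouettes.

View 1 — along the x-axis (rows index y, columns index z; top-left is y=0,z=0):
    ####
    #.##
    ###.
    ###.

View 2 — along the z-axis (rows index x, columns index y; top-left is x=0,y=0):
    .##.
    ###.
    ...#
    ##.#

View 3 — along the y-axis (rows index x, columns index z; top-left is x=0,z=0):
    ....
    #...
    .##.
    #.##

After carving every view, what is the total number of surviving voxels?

before carving: 64 voxels (4×4×4)
V1 x: intersect with YZ mask (13 set) -- 52 left
V2 z: intersect with XY mask (9 set) -- 29 left
V3 y: intersect with XZ mask (6 set) -- 13 left

13 voxels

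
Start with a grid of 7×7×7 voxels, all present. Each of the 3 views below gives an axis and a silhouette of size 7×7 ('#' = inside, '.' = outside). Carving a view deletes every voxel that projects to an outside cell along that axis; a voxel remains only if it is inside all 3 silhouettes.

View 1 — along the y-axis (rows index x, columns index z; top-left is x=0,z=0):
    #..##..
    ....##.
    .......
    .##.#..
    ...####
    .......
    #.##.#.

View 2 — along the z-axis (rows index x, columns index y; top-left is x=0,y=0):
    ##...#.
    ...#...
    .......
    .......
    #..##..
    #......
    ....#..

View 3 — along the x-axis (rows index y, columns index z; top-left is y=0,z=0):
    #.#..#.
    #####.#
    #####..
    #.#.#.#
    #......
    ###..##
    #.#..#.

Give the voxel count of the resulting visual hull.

before carving: 343 voxels (7×7×7)
[1] y-view keeps 16 columns → grid now 112
[2] z-view keeps 9 columns → grid now 27
[3] x-view keeps 27 columns → grid now 10

remaining voxels: 10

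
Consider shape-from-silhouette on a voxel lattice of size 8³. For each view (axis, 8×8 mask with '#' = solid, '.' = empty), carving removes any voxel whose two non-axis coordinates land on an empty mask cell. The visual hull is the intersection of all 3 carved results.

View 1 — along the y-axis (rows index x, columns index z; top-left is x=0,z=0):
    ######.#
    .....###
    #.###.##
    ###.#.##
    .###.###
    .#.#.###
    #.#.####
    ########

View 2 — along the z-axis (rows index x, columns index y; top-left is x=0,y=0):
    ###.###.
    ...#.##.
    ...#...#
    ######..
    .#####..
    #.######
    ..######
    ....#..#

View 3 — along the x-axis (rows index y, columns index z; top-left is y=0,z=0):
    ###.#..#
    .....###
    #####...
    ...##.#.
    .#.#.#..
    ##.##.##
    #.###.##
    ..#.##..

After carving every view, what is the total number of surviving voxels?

110 voxels

initial block: 8^3 = 512
[1] y-view keeps 47 columns → grid now 376
[2] z-view keeps 37 columns → grid now 216
[3] x-view keeps 34 columns → grid now 110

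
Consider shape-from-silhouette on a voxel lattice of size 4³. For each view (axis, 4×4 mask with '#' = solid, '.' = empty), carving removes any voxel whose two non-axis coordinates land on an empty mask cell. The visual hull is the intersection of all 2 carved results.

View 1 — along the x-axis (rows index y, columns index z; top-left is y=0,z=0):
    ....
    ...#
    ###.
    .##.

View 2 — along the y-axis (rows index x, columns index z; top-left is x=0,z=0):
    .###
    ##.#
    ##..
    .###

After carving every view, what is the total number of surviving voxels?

|visual hull| = 17

full grid |V| = 64
step 1: project along x, AND mask (6/16) → |grid| = 24
step 2: project along y, AND mask (11/16) → |grid| = 17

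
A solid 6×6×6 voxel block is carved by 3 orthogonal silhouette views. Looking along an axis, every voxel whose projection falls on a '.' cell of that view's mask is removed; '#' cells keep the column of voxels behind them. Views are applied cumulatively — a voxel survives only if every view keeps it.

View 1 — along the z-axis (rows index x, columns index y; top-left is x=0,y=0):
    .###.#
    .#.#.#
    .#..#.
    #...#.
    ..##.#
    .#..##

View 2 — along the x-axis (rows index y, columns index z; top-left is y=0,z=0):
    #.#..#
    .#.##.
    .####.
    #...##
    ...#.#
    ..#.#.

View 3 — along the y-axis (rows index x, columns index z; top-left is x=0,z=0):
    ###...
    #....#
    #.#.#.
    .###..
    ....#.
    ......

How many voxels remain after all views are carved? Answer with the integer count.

full grid |V| = 216
after view 1 [z-axis, 17 of 36 cells solid] → remaining = 102
after view 2 [x-axis, 17 of 36 cells solid] → remaining = 46
after view 3 [y-axis, 12 of 36 cells solid] → remaining = 13

voxel count = 13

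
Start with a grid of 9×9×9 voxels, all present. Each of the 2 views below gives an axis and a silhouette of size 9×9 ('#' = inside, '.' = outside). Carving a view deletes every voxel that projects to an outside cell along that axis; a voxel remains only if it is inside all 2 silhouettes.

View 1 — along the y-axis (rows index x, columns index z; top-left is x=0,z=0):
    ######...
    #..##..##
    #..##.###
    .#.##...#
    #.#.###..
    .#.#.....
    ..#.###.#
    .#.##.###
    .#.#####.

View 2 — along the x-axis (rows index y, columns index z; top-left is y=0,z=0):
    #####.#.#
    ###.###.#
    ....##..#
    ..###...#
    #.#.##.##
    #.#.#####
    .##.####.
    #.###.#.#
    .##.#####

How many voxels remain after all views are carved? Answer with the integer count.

|visual hull| = 267

before carving: 729 voxels (9×9×9)
after view 1 [y-axis, 45 of 81 cells solid] → remaining = 405
after view 2 [x-axis, 53 of 81 cells solid] → remaining = 267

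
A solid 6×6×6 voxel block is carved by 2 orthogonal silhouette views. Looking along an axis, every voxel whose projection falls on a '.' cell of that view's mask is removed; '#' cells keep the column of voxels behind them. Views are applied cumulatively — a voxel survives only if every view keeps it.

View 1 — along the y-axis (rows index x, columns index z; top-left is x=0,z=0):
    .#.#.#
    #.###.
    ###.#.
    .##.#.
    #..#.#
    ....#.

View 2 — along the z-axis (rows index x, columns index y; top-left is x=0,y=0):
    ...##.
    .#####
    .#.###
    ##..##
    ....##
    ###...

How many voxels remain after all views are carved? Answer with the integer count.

initial block: 6^3 = 216
[1] y-view keeps 18 columns → grid now 108
[2] z-view keeps 20 columns → grid now 63

63 voxels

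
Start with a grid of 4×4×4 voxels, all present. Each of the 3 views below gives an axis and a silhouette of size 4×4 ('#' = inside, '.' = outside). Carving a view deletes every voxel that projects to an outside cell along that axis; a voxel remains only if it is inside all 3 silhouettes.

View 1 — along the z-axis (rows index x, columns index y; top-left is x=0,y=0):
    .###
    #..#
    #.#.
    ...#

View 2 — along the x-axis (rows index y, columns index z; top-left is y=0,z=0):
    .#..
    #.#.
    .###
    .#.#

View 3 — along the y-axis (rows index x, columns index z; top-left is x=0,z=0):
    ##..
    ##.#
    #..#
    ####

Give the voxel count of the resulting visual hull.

before carving: 64 voxels (4×4×4)
carve view 1 (along z, XY-mask fill 8/16): 32 voxels remain
carve view 2 (along x, YZ-mask fill 8/16): 16 voxels remain
carve view 3 (along y, XZ-mask fill 11/16): 9 voxels remain

voxel count = 9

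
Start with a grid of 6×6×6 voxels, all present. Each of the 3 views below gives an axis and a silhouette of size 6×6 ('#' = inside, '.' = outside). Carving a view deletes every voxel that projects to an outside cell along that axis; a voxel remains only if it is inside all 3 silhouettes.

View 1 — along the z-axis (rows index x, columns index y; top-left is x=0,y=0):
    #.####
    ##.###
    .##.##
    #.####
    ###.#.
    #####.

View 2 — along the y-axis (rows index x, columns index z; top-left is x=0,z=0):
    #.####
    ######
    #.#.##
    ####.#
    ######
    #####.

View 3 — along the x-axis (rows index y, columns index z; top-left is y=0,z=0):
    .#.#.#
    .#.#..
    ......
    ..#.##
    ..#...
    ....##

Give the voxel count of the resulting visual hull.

remaining voxels: 42

before carving: 216 voxels (6×6×6)
  1. axis=2 (XY plane), |mask|=28  ⇒  voxels=168
  2. axis=1 (XZ plane), |mask|=31  ⇒  voxels=145
  3. axis=0 (YZ plane), |mask|=11  ⇒  voxels=42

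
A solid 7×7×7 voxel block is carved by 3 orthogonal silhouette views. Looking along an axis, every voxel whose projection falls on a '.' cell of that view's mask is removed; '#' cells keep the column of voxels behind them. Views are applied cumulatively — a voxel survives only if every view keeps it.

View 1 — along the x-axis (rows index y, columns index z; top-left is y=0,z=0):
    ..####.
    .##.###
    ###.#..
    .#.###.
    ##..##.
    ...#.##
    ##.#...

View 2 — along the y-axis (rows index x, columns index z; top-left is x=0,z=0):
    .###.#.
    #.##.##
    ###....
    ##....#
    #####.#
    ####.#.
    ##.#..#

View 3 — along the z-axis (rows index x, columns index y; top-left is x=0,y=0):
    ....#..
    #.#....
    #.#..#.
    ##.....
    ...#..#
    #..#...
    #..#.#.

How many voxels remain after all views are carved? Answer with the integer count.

remaining voxels: 30

start: 7×7×7 = 343 voxels
carve view 1 (along x, YZ-mask fill 27/49): 189 voxels remain
carve view 2 (along y, XZ-mask fill 30/49): 111 voxels remain
carve view 3 (along z, XY-mask fill 15/49): 30 voxels remain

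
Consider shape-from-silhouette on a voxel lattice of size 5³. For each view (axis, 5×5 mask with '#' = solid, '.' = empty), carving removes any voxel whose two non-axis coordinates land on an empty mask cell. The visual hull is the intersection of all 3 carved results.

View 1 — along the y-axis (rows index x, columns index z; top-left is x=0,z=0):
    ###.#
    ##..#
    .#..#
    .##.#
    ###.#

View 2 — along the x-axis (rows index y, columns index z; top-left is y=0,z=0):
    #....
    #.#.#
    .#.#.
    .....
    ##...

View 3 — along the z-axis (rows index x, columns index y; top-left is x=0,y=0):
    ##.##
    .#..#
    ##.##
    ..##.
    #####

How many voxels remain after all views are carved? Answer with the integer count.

before carving: 125 voxels (5×5×5)
V1 y: intersect with XZ mask (16 set) -- 80 left
V2 x: intersect with YZ mask (8 set) -- 27 left
V3 z: intersect with XY mask (17 set) -- 20 left

voxel count = 20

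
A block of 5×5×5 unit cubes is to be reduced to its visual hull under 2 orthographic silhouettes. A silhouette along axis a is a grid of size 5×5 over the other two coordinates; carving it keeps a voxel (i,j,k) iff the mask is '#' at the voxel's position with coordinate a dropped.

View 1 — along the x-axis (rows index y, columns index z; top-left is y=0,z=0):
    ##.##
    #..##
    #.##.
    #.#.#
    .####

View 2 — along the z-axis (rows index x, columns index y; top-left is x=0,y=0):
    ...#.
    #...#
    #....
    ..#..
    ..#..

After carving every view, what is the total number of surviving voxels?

voxel count = 21

start: 5×5×5 = 125 voxels
after view 1 [x-axis, 17 of 25 cells solid] → remaining = 85
after view 2 [z-axis, 6 of 25 cells solid] → remaining = 21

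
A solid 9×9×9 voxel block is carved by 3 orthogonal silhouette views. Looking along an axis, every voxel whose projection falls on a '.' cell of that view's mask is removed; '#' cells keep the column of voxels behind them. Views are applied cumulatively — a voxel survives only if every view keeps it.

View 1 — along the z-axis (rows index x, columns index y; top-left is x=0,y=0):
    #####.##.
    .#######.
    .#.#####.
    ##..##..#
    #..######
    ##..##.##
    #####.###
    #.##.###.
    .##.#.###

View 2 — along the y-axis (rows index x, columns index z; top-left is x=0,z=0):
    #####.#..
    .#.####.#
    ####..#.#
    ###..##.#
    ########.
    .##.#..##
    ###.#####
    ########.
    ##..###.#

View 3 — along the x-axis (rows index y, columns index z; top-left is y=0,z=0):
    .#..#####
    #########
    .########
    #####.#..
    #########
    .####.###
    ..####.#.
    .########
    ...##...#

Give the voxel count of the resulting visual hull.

full grid |V| = 729
step 1: project along z, AND mask (58/81) → |grid| = 522
step 2: project along y, AND mask (59/81) → |grid| = 384
step 3: project along x, AND mask (61/81) → |grid| = 294

voxel count = 294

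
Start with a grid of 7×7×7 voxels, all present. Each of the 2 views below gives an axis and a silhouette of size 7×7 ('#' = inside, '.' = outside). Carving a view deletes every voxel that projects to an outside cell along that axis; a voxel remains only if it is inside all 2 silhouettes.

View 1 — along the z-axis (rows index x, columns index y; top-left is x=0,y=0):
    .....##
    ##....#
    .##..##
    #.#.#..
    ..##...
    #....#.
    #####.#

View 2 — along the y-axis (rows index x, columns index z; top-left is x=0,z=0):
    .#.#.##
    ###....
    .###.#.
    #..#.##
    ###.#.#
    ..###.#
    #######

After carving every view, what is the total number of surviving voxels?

full grid |V| = 343
step 1: project along z, AND mask (22/49) → |grid| = 154
step 2: project along y, AND mask (31/49) → |grid| = 105

|visual hull| = 105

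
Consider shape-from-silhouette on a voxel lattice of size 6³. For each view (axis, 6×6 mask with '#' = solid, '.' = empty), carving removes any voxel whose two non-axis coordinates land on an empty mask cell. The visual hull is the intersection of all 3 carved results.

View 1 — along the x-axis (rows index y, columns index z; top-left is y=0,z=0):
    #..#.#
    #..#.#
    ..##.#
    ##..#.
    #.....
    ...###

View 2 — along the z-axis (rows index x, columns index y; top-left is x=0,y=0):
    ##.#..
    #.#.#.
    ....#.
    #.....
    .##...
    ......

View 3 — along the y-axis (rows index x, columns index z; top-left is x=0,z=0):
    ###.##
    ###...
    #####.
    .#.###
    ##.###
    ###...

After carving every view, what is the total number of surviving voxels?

voxel count = 18

start: 6×6×6 = 216 voxels
[1] x-view keeps 16 columns → grid now 96
[2] z-view keeps 10 columns → grid now 26
[3] y-view keeps 25 columns → grid now 18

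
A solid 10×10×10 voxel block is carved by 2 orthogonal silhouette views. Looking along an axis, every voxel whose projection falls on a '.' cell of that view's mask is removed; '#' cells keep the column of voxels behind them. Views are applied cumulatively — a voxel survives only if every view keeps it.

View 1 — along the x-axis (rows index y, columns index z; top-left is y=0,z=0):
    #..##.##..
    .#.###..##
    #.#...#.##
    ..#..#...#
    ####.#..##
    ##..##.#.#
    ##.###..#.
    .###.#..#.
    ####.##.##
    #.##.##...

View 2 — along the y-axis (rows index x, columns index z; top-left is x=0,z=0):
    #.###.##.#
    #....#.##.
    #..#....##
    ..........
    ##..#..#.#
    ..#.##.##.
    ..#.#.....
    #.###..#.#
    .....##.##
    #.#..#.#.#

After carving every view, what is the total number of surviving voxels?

|visual hull| = 231

initial block: 10^3 = 1000
[1] x-view keeps 56 columns → grid now 560
[2] y-view keeps 42 columns → grid now 231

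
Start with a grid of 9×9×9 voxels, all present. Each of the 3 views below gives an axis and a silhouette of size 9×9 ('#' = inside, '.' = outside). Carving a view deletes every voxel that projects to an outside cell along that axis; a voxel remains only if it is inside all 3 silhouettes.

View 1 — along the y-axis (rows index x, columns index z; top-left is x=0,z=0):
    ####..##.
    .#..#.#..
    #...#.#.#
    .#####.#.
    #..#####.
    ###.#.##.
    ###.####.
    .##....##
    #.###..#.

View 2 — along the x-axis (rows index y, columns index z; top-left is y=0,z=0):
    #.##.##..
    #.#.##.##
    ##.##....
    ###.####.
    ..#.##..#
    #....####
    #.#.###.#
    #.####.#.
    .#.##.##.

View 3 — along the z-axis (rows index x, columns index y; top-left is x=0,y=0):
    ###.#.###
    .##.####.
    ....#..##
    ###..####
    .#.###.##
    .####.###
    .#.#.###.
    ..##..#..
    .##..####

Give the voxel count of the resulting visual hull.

163 voxels

full grid |V| = 729
[1] y-view keeps 47 columns → grid now 423
[2] x-view keeps 48 columns → grid now 255
[3] z-view keeps 50 columns → grid now 163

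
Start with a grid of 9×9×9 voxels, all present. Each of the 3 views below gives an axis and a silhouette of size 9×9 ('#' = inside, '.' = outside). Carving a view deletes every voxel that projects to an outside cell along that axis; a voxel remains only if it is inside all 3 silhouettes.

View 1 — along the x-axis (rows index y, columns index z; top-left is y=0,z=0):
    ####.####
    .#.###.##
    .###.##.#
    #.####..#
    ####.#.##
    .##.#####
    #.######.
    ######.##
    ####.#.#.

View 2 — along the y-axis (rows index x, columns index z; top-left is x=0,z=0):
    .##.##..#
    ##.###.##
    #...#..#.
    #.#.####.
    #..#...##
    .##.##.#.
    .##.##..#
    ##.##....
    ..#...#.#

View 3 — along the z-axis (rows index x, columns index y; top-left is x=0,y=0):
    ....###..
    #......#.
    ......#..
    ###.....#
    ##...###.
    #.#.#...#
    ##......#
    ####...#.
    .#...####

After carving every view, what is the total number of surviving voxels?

voxel count = 109

start: 9×9×9 = 729 voxels
V1 x: intersect with YZ mask (61 set) -- 549 left
V2 y: intersect with XZ mask (42 set) -- 287 left
V3 z: intersect with XY mask (32 set) -- 109 left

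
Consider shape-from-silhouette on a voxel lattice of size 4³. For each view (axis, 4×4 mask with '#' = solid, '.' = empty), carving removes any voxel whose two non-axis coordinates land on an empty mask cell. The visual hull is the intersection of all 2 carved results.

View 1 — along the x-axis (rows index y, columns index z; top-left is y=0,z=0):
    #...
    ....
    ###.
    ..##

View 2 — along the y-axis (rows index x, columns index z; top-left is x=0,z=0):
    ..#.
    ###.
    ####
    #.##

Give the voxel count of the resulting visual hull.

initial block: 4^3 = 64
  1. axis=0 (YZ plane), |mask|=6  ⇒  voxels=24
  2. axis=1 (XZ plane), |mask|=11  ⇒  voxels=18

voxel count = 18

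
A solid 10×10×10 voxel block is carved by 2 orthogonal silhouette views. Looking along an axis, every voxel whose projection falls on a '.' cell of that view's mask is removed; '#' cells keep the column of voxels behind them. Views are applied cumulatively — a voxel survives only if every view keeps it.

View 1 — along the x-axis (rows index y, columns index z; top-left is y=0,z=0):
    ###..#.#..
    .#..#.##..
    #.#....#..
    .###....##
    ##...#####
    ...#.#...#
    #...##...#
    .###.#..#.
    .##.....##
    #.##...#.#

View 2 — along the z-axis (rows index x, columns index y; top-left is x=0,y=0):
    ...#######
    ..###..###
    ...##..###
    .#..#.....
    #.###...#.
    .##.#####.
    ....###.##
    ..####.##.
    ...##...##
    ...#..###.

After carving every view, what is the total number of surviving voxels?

|visual hull| = 242

before carving: 1000 voxels (10×10×10)
V1 x: intersect with YZ mask (45 set) -- 450 left
V2 z: intersect with XY mask (51 set) -- 242 left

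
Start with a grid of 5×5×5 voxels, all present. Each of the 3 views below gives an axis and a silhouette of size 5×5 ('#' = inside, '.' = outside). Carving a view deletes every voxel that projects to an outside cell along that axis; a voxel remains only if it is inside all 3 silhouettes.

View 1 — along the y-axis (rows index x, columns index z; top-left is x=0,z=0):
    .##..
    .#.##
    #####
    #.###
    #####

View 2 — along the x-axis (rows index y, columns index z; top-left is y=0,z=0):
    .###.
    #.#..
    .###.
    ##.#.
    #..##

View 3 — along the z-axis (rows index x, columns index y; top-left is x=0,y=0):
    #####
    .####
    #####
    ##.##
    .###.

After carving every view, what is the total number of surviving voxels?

before carving: 125 voxels (5×5×5)
  1. axis=1 (XZ plane), |mask|=19  ⇒  voxels=95
  2. axis=0 (YZ plane), |mask|=14  ⇒  voxels=53
  3. axis=2 (XY plane), |mask|=21  ⇒  voxels=43

voxel count = 43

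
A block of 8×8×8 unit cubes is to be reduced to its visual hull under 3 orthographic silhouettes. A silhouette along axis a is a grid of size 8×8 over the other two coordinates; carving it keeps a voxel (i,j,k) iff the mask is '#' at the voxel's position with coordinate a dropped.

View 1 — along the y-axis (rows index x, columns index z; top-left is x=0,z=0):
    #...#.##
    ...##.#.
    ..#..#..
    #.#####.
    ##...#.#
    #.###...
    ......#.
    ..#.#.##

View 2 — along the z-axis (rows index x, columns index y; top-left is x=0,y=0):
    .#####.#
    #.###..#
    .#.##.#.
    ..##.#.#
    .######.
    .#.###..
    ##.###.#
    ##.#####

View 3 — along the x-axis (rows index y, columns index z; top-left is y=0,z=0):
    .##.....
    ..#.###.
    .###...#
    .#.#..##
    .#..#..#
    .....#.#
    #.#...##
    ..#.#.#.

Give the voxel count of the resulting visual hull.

start: 8×8×8 = 512 voxels
[1] y-view keeps 28 columns → grid now 224
[2] z-view keeps 42 columns → grid now 145
[3] x-view keeps 26 columns → grid now 60

|visual hull| = 60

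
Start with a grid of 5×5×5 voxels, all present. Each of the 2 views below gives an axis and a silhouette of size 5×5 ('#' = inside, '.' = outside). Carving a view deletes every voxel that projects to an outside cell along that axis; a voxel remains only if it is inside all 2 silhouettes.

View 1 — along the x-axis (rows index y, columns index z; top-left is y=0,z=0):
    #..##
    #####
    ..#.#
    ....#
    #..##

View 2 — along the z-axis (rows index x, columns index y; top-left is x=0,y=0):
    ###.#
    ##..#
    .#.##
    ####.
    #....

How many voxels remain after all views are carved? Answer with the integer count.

voxel count = 47

start: 5×5×5 = 125 voxels
V1 x: intersect with YZ mask (14 set) -- 70 left
V2 z: intersect with XY mask (15 set) -- 47 left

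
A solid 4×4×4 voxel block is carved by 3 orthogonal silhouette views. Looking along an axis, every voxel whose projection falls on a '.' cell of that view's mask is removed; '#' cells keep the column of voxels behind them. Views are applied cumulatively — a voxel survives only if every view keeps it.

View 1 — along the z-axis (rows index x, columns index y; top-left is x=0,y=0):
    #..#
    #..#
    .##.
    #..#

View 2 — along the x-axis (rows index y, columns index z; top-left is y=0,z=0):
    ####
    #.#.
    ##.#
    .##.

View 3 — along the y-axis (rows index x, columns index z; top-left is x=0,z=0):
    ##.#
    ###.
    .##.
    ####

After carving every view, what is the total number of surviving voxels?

|visual hull| = 17

initial block: 4^3 = 64
  1. axis=2 (XY plane), |mask|=8  ⇒  voxels=32
  2. axis=0 (YZ plane), |mask|=11  ⇒  voxels=23
  3. axis=1 (XZ plane), |mask|=12  ⇒  voxels=17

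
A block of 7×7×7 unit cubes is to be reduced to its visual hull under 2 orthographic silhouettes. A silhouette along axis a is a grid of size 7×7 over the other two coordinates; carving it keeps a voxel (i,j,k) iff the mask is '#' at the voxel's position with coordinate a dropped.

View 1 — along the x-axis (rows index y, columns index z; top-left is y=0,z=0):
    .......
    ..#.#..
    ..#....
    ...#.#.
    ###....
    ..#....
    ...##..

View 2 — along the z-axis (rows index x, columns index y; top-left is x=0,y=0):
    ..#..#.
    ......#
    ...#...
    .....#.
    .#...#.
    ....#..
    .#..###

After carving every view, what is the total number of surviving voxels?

voxel count = 21

initial block: 7^3 = 343
carve view 1 (along x, YZ-mask fill 11/49): 77 voxels remain
carve view 2 (along z, XY-mask fill 12/49): 21 voxels remain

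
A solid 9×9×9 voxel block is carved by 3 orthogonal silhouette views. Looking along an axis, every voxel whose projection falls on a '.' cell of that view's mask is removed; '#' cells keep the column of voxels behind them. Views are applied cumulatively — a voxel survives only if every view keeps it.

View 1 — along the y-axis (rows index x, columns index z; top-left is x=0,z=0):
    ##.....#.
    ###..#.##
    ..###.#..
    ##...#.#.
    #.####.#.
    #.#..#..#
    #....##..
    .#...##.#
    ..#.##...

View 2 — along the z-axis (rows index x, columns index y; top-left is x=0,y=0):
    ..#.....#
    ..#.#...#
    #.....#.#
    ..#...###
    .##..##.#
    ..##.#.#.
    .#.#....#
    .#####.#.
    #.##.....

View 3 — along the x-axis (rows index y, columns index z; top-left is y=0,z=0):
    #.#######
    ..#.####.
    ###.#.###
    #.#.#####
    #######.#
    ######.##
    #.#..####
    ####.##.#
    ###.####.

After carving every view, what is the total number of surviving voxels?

full grid |V| = 729
after view 1 [y-axis, 37 of 81 cells solid] → remaining = 333
after view 2 [z-axis, 33 of 81 cells solid] → remaining = 140
after view 3 [x-axis, 63 of 81 cells solid] → remaining = 116

voxel count = 116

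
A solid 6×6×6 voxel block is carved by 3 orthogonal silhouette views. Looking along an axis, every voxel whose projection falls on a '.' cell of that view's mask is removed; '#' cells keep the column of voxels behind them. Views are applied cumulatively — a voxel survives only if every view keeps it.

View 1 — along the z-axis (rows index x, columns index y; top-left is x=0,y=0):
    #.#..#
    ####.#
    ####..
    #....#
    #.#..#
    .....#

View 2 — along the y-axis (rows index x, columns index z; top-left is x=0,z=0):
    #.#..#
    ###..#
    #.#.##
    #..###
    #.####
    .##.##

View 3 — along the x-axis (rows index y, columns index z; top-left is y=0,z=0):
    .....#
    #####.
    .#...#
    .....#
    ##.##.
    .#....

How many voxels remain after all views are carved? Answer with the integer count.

|visual hull| = 20

full grid |V| = 216
V1 z: intersect with XY mask (18 set) -- 108 left
V2 y: intersect with XZ mask (24 set) -- 72 left
V3 x: intersect with YZ mask (14 set) -- 20 left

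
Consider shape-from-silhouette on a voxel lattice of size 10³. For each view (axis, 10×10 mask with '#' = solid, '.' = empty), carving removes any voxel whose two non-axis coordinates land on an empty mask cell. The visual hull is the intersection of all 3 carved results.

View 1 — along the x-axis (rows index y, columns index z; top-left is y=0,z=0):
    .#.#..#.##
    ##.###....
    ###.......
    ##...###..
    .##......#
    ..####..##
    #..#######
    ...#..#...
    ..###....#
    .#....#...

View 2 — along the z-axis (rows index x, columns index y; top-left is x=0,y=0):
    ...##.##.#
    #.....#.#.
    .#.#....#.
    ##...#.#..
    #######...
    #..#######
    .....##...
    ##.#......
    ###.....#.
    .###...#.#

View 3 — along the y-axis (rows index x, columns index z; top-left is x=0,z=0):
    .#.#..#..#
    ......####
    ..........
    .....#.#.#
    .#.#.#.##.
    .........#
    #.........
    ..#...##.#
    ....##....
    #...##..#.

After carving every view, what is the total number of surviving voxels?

before carving: 1000 voxels (10×10×10)
  1. axis=0 (YZ plane), |mask|=43  ⇒  voxels=430
  2. axis=2 (XY plane), |mask|=44  ⇒  voxels=202
  3. axis=1 (XZ plane), |mask|=28  ⇒  voxels=60

60 voxels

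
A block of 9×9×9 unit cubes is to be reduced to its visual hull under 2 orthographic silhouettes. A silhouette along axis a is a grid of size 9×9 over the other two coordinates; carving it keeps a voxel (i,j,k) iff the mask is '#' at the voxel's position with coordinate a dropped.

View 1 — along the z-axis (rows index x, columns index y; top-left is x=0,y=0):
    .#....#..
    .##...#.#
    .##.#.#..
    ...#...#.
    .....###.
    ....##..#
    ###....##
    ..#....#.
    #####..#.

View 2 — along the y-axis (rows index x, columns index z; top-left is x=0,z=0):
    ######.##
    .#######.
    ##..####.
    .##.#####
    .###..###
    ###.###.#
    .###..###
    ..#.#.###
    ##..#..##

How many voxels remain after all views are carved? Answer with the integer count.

start: 9×9×9 = 729 voxels
step 1: project along z, AND mask (31/81) → |grid| = 279
step 2: project along y, AND mask (57/81) → |grid| = 191

|visual hull| = 191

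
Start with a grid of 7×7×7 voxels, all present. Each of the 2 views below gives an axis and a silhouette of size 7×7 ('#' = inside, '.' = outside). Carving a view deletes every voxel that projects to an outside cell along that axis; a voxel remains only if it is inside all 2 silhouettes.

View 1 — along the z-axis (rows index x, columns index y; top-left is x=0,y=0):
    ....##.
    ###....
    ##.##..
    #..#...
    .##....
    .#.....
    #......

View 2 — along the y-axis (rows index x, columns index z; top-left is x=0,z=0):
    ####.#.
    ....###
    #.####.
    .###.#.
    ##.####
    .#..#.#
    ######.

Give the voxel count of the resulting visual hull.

start: 7×7×7 = 343 voxels
carve view 1 (along z, XY-mask fill 15/49): 105 voxels remain
carve view 2 (along y, XZ-mask fill 32/49): 68 voxels remain

68 voxels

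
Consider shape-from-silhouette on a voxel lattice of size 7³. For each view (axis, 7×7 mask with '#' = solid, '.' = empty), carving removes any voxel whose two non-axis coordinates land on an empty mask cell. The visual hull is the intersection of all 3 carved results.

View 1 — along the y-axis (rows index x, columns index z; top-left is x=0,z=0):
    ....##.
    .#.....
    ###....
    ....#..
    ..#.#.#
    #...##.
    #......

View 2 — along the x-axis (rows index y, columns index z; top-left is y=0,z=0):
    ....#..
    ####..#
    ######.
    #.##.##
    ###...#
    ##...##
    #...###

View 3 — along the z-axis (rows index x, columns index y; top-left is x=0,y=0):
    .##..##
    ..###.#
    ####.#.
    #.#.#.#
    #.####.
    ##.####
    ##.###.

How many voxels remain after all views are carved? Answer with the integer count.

|visual hull| = 42

start: 7×7×7 = 343 voxels
step 1: project along y, AND mask (14/49) → |grid| = 98
step 2: project along x, AND mask (29/49) → |grid| = 59
step 3: project along z, AND mask (33/49) → |grid| = 42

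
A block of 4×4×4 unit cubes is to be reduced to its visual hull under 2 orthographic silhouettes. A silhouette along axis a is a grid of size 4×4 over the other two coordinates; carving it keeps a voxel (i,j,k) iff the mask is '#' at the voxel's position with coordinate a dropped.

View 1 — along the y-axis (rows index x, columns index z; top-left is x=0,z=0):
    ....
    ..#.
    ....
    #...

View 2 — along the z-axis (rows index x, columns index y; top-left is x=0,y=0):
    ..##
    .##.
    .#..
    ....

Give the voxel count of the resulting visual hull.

start: 4×4×4 = 64 voxels
[1] y-view keeps 2 columns → grid now 8
[2] z-view keeps 5 columns → grid now 2

voxel count = 2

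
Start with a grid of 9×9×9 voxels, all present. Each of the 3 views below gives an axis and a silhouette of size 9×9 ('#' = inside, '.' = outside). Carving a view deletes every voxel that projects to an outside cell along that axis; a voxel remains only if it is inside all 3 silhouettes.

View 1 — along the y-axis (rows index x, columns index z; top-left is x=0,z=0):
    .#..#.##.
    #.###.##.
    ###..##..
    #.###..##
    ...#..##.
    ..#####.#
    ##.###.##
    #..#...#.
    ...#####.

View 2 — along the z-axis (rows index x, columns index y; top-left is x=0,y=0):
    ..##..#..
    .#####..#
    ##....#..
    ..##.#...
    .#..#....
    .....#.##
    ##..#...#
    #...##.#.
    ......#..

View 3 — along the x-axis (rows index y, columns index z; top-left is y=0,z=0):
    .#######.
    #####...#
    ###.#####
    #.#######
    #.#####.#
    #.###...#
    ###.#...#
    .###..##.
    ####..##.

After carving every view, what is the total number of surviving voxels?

105 voxels

initial block: 9^3 = 729
V1 y: intersect with XZ mask (45 set) -- 405 left
V2 z: intersect with XY mask (29 set) -- 150 left
V3 x: intersect with YZ mask (57 set) -- 105 left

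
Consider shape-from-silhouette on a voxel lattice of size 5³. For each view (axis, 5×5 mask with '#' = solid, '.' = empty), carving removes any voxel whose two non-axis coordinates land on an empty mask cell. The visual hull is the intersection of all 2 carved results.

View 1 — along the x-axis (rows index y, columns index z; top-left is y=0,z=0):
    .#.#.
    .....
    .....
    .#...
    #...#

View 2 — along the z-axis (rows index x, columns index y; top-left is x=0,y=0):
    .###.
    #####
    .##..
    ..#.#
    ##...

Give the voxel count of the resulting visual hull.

start: 5×5×5 = 125 voxels
step 1: project along x, AND mask (5/25) → |grid| = 25
step 2: project along z, AND mask (14/25) → |grid| = 10

|visual hull| = 10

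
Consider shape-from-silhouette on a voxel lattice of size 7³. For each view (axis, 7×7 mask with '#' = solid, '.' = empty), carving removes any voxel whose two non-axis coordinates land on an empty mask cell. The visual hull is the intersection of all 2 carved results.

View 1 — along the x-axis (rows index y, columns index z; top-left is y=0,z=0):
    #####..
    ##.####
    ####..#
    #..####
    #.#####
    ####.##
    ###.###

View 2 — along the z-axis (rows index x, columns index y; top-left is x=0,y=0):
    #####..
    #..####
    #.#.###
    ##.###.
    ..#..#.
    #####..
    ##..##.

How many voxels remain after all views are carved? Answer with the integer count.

full grid |V| = 343
  1. axis=0 (YZ plane), |mask|=39  ⇒  voxels=273
  2. axis=2 (XY plane), |mask|=31  ⇒  voxels=172

|visual hull| = 172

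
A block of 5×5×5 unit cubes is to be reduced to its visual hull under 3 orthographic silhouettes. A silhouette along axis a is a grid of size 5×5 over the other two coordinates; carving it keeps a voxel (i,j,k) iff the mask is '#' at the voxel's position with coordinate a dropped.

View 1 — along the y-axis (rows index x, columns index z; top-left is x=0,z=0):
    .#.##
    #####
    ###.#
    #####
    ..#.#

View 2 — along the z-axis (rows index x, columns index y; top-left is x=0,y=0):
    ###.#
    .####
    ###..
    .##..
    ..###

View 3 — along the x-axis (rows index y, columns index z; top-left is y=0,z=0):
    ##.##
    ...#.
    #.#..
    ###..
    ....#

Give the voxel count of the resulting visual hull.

remaining voxels: 23

before carving: 125 voxels (5×5×5)
  1. axis=1 (XZ plane), |mask|=19  ⇒  voxels=95
  2. axis=2 (XY plane), |mask|=16  ⇒  voxels=60
  3. axis=0 (YZ plane), |mask|=11  ⇒  voxels=23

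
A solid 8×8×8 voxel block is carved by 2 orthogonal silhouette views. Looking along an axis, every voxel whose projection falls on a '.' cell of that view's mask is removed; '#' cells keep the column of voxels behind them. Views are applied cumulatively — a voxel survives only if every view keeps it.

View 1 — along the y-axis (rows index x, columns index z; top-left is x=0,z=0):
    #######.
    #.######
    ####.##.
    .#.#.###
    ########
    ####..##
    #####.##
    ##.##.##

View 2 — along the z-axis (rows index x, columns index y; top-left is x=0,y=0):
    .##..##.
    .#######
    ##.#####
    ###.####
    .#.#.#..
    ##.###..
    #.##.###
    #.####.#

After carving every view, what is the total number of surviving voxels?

remaining voxels: 286

start: 8×8×8 = 512 voxels
V1 y: intersect with XZ mask (52 set) -- 416 left
V2 z: intersect with XY mask (45 set) -- 286 left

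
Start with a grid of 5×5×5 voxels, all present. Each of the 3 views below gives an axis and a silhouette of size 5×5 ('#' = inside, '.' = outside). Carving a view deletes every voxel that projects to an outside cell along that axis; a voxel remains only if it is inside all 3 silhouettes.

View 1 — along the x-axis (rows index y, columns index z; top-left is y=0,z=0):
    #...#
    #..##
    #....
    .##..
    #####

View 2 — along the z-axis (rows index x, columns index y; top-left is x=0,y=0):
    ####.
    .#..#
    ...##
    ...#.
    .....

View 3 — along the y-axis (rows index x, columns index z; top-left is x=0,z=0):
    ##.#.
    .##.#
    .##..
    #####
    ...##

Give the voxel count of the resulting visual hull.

start: 5×5×5 = 125 voxels
after view 1 [x-axis, 13 of 25 cells solid] → remaining = 65
after view 2 [z-axis, 9 of 25 cells solid] → remaining = 25
after view 3 [y-axis, 15 of 25 cells solid] → remaining = 15

remaining voxels: 15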